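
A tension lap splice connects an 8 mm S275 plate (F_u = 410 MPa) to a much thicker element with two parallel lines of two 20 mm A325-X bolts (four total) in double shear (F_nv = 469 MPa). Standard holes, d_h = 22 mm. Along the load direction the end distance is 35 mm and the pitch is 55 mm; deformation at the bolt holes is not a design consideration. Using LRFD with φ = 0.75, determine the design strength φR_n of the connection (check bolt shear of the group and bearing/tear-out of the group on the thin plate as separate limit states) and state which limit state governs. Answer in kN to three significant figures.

421 kN (bearing governs)

Bolt shear: A_b = π·20²/4 = 314.2 mm²; R_n = 469 × 314.2 × 4 × 2 / 1000 = 1179 kN → 0.75 × 1179 = 884 kN.
Bearing (1.5 l_c t F_u ≤ 3.0 d t F_u): upper limit = 3.0·20·8·410 / 1000 = 196.8 kN.
  Edge l_c = 35 − 22/2 = 24 → r_n = 118.1 kN; interior l_c = 55 − 22 = 33 → r_n = 162.4 kN.
  R_n,bearing = 2·118.1 + 2·162.4 = 560.9 kN → 0.75 × 560.9 = 421 kN.
Bearing governs: 421 kN.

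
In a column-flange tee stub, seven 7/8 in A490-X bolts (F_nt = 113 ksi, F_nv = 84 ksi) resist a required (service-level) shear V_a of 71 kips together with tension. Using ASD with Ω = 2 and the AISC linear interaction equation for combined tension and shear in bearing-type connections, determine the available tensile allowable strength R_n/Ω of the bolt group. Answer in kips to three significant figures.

A_b = π·0.875²/4 = 0.6013 in²; f_rv = 71 / (7 × 0.6013) = 16.87 ksi.
F'_nt = 1.3 F_nt − (Ω F_nt / F_nv) f_rv = 1.3·113 − (2·113/84)·16.87 = 101.5 ksi, capped at F_nt → F'_nt = 101.5 ksi.
R_n = F'_nt · A_b · n = 101.5 × 0.6013 × 7 = 427.3 kips.
Allowable strength R_n/Ω = 427.3 / 2 = 214 kips.

214 kips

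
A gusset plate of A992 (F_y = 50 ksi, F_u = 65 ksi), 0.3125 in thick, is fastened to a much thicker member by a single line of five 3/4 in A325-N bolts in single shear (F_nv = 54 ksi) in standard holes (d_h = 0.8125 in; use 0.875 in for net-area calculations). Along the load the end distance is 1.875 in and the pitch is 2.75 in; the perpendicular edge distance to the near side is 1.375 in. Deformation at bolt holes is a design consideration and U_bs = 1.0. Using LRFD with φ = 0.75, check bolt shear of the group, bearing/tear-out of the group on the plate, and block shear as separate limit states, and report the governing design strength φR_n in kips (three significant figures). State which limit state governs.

Bolt shear: A_b = π·0.75²/4 = 0.4418 in²; R_n = 54 × 0.4418 × 5 × 1 = 119.3 kips → 0.75 × 119.3 = 89.5 kips.
Bearing: edge l_c = 1.469, r_n = 35.8 kips; interior l_c = 1.938, r_n = 36.56 kips; R_n = 35.8 + 4·36.56 = 182.1 kips → 137 kips.
Block shear: A_gv = 4.023, A_nv = 2.793, A_nt = 0.293 in²; R_n = min(0.6F_uA_nv, 0.6F_yA_gv) + U_bs·F_u·A_nt = 128 kips → 96 kips.
Bolt shear governs: 89.5 kips.

89.5 kips (bolt shear governs)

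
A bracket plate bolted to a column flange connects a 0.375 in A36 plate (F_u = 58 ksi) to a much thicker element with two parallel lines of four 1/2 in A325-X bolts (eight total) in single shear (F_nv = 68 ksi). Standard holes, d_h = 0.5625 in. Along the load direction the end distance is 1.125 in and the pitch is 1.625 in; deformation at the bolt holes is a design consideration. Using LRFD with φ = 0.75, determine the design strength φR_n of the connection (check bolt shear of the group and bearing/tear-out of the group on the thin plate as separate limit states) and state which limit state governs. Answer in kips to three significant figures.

80.1 kips (bolt shear governs)

Bolt shear: A_b = π·0.5²/4 = 0.1963 in²; R_n = 68 × 0.1963 × 8 × 1 = 106.8 kips → 0.75 × 106.8 = 80.1 kips.
Bearing (1.2 l_c t F_u ≤ 2.4 d t F_u): upper limit = 2.4·0.5·0.375·58 = 26.1 kips.
  Edge l_c = 1.125 − 0.5625/2 = 0.8438 → r_n = 22.02 kips; interior l_c = 1.625 − 0.5625 = 1.062 → r_n = 26.1 kips.
  R_n,bearing = 2·22.02 + 6·26.1 = 200.6 kips → 0.75 × 200.6 = 150 kips.
Bolt shear governs: 80.1 kips.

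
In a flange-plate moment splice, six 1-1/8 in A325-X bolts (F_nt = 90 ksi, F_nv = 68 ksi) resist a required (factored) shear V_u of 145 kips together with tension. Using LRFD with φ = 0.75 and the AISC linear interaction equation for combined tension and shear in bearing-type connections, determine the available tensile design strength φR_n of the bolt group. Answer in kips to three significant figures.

331 kips

A_b = π·1.125²/4 = 0.994 in²; f_rv = 145 / (6 × 0.994) = 24.31 ksi.
F'_nt = 1.3 F_nt − (F_nt / φF_nv) f_rv = 1.3·90 − (90/(0.75·68))·24.31 = 74.1 ksi, capped at F_nt → F'_nt = 74.1 ksi.
R_n = F'_nt · A_b · n = 74.1 × 0.994 × 6 = 441.9 kips.
Design strength φR_n = 0.75 × 441.9 = 331 kips.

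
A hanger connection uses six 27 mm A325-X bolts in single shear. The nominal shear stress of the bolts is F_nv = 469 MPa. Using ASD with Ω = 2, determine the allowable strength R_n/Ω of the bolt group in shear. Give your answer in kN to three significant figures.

806 kN

A_b = π × 27² / 4 = 572.6 mm².
R_n = F_nv · A_b · n · n_s = 469 × 572.6 × 6 × 1 / 1000 = 1611 kN.
Allowable strength R_n/Ω = 1611 / 2 = 806 kN.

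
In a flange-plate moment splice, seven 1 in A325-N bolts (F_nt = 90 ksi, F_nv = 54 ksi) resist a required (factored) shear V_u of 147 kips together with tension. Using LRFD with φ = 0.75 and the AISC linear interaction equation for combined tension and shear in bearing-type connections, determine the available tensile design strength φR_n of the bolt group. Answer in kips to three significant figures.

237 kips

A_b = π·1²/4 = 0.7854 in²; f_rv = 147 / (7 × 0.7854) = 26.74 ksi.
F'_nt = 1.3 F_nt − (F_nt / φF_nv) f_rv = 1.3·90 − (90/(0.75·54))·26.74 = 57.58 ksi, capped at F_nt → F'_nt = 57.58 ksi.
R_n = F'_nt · A_b · n = 57.58 × 0.7854 × 7 = 316.6 kips.
Design strength φR_n = 0.75 × 316.6 = 237 kips.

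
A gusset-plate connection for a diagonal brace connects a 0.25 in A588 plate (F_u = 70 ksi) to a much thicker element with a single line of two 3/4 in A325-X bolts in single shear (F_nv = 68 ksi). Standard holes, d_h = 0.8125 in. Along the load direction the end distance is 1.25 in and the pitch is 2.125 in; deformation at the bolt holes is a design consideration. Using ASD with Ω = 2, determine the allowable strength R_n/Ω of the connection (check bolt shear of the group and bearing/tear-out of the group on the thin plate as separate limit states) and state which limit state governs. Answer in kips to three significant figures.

Bolt shear: A_b = π·0.75²/4 = 0.4418 in²; R_n = 68 × 0.4418 × 2 × 1 = 60.08 kips → 60.08 / 2 = 30 kips.
Bearing (1.2 l_c t F_u ≤ 2.4 d t F_u): upper limit = 2.4·0.75·0.25·70 = 31.5 kips.
  Edge l_c = 1.25 − 0.8125/2 = 0.8438 → r_n = 17.72 kips; interior l_c = 2.125 − 0.8125 = 1.312 → r_n = 27.56 kips.
  R_n,bearing = 1·17.72 + 1·27.56 = 45.28 kips → 45.28 / 2 = 22.6 kips.
Bearing governs: 22.6 kips.

22.6 kips (bearing governs)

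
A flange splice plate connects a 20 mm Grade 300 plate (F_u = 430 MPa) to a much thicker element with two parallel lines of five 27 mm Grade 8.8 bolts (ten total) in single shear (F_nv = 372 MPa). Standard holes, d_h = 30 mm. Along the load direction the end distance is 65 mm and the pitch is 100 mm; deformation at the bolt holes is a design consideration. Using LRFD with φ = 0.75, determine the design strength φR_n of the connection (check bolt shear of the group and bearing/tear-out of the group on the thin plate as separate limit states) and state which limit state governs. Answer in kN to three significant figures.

Bolt shear: A_b = π·27²/4 = 572.6 mm²; R_n = 372 × 572.6 × 10 × 1 / 1000 = 2130 kN → 0.75 × 2130 = 1600 kN.
Bearing (1.2 l_c t F_u ≤ 2.4 d t F_u): upper limit = 2.4·27·20·430 / 1000 = 557.3 kN.
  Edge l_c = 65 − 30/2 = 50 → r_n = 516 kN; interior l_c = 100 − 30 = 70 → r_n = 557.3 kN.
  R_n,bearing = 2·516 + 8·557.3 = 5490 kN → 0.75 × 5490 = 4120 kN.
Bolt shear governs: 1600 kN.

1600 kN (bolt shear governs)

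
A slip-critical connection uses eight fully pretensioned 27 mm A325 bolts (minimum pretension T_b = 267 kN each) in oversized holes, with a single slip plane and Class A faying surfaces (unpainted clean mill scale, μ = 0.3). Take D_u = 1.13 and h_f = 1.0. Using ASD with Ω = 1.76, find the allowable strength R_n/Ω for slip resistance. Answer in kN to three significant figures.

411 kN

R_n = μ · D_u · h_f · T_b · n_s · n_b = 0.3 × 1.13 × 1.0 × 267 × 1 × 8 = 724.1 kN.
Allowable strength R_n/Ω = 724.1 / 1.76 = 411 kN.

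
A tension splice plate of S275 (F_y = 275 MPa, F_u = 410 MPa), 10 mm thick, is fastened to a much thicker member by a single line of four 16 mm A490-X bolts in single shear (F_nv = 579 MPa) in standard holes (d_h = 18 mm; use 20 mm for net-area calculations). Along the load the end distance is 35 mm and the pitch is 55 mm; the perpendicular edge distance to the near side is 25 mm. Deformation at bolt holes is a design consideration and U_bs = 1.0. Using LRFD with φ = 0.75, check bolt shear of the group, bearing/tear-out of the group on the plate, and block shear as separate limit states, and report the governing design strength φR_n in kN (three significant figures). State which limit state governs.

Bolt shear: A_b = π·16²/4 = 201.1 mm²; R_n = 579 × 201.1 × 4 × 1 / 1000 = 465.7 kN → 0.75 × 465.7 = 349 kN.
Bearing: edge l_c = 26, r_n = 127.9 kN; interior l_c = 37, r_n = 157.4 kN; R_n = 127.9 + 3·157.4 = 600.2 kN → 450 kN.
Block shear: A_gv = 2000, A_nv = 1300, A_nt = 150 mm²; R_n = min(0.6F_uA_nv, 0.6F_yA_gv) + U_bs·F_u·A_nt = 381.3 kN → 286 kN.
Block shear governs: 286 kN.

286 kN (block shear governs)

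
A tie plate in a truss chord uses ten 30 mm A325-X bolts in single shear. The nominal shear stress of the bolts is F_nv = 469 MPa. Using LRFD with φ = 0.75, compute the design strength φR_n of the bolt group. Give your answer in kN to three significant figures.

2490 kN

A_b = π × 30² / 4 = 706.9 mm².
R_n = F_nv · A_b · n · n_s = 469 × 706.9 × 10 × 1 / 1000 = 3315 kN.
Design strength φR_n = 0.75 × 3315 = 2490 kN.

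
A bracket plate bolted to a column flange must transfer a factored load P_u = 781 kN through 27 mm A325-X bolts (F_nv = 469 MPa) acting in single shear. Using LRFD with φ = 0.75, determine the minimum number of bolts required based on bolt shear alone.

A_b = π·27²/4 = 572.6 mm².
Per-bolt design strength φR_n = 0.75 × 469 × 572.6 × 1 / 1000 = 201.4 kN.
n ≥ 781 / 201.4 = 3.878 → use 4 bolts.

4 bolts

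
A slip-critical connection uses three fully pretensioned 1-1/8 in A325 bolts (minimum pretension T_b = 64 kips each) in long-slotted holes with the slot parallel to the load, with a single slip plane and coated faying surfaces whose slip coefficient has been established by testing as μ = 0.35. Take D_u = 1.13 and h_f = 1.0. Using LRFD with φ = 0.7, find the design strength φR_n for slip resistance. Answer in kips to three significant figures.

53.2 kips

R_n = μ · D_u · h_f · T_b · n_s · n_b = 0.35 × 1.13 × 1.0 × 64 × 1 × 3 = 75.94 kips.
Design strength φR_n = 0.7 × 75.94 = 53.2 kips.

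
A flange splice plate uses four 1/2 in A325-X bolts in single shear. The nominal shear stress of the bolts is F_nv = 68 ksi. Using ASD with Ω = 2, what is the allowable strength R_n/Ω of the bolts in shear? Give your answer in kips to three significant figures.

26.7 kips

A_b = π × 0.5² / 4 = 0.1963 in².
R_n = F_nv · A_b · n · n_s = 68 × 0.1963 × 4 × 1 = 53.41 kips.
Allowable strength R_n/Ω = 53.41 / 2 = 26.7 kips.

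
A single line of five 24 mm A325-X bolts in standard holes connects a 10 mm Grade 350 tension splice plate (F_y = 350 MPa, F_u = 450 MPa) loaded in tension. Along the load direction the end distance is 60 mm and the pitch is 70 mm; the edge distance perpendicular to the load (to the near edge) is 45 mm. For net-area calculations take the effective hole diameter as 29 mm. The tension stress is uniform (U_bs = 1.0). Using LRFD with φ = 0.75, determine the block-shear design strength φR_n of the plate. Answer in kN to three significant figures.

Shear plane L_v = 60 + 4·70 = 340 mm; A_gv = 340 × 10 = 3400 mm².
A_nv = (340 − 4.5·29) × 10 = 2095 mm².
A_nt = (45 − 0.5·29) × 10 = 305 mm².
0.6 F_u A_nv = 565.6 kN; 0.6 F_y A_gv = 714 kN → shear rupture governs the shear term.
R_n = 565.6 + 1.0 × 450 × 305 / 1000 = 702.9 kN.
Design strength φR_n = 0.75 × 702.9 = 527 kN.

527 kN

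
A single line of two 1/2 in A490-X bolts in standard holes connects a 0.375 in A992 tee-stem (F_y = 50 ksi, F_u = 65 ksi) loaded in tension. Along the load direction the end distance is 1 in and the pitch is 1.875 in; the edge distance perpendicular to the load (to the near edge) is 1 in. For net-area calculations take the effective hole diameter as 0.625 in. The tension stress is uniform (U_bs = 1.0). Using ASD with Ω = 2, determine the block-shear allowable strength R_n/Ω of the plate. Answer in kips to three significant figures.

22.5 kips

Shear plane L_v = 1 + 1·1.875 = 2.875 in; A_gv = 2.875 × 0.375 = 1.078 in².
A_nv = (2.875 − 1.5·0.625) × 0.375 = 0.7266 in².
A_nt = (1 − 0.5·0.625) × 0.375 = 0.2578 in².
0.6 F_u A_nv = 28.34 kips; 0.6 F_y A_gv = 32.34 kips → shear rupture governs the shear term.
R_n = 28.34 + 1.0 × 65 × 0.2578 = 45.09 kips.
Allowable strength R_n/Ω = 45.09 / 2 = 22.5 kips.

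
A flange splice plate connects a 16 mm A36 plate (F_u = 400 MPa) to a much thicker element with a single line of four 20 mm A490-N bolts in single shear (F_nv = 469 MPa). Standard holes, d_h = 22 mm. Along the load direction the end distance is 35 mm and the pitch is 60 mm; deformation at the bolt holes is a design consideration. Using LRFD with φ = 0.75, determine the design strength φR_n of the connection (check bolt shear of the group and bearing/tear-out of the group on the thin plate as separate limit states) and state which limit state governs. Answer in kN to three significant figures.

Bolt shear: A_b = π·20²/4 = 314.2 mm²; R_n = 469 × 314.2 × 4 × 1 / 1000 = 589.4 kN → 0.75 × 589.4 = 442 kN.
Bearing (1.2 l_c t F_u ≤ 2.4 d t F_u): upper limit = 2.4·20·16·400 / 1000 = 307.2 kN.
  Edge l_c = 35 − 22/2 = 24 → r_n = 184.3 kN; interior l_c = 60 − 22 = 38 → r_n = 291.8 kN.
  R_n,bearing = 1·184.3 + 3·291.8 = 1060 kN → 0.75 × 1060 = 795 kN.
Bolt shear governs: 442 kN.

442 kN (bolt shear governs)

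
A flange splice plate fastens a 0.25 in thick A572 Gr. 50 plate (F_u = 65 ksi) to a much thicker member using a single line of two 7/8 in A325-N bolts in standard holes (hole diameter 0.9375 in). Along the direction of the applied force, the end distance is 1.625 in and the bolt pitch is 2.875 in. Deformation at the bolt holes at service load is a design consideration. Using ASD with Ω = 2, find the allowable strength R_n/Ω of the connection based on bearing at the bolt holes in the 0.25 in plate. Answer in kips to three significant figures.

Per bolt r_n = 1.2 l_c t F_u ≤ 2.4 d t F_u; upper limit = 2.4 × 0.875 × 0.25 × 65 = 34.12 kips.
Edge bolt: l_c = 1.625 − 0.9375/2 = 1.156 in → 1.2 × 1.156 × 0.25 × 65 = 22.55 → r_n = 22.55 kips.
Interior bolts: l_c = 2.875 − 0.9375 = 1.938 in → 1.2 × 1.938 × 0.25 × 65 = 37.78 → r_n = 34.12 kips.
R_n = 1 × 22.55 + 1 × 34.12 = 56.67 kips.
Allowable strength R_n/Ω = 56.67 / 2 = 28.3 kips.

28.3 kips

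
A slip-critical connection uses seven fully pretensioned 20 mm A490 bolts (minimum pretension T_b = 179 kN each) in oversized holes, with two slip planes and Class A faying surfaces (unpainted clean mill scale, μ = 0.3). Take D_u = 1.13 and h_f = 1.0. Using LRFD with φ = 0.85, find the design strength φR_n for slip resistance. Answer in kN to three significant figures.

R_n = μ · D_u · h_f · T_b · n_s · n_b = 0.3 × 1.13 × 1.0 × 179 × 2 × 7 = 849.5 kN.
Design strength φR_n = 0.85 × 849.5 = 722 kN.

722 kN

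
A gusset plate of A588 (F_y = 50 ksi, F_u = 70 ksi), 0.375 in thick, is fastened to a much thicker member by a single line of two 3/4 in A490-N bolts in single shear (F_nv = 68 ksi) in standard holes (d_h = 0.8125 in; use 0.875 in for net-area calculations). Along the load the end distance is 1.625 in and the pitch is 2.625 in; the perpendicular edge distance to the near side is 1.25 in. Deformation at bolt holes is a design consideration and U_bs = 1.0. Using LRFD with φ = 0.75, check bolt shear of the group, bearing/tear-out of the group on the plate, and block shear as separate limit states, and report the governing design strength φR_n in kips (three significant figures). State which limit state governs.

45.1 kips (bolt shear governs)

Bolt shear: A_b = π·0.75²/4 = 0.4418 in²; R_n = 68 × 0.4418 × 2 × 1 = 60.08 kips → 0.75 × 60.08 = 45.1 kips.
Bearing: edge l_c = 1.219, r_n = 38.39 kips; interior l_c = 1.812, r_n = 47.25 kips; R_n = 38.39 + 1·47.25 = 85.64 kips → 64.2 kips.
Block shear: A_gv = 1.594, A_nv = 1.102, A_nt = 0.3047 in²; R_n = min(0.6F_uA_nv, 0.6F_yA_gv) + U_bs·F_u·A_nt = 67.59 kips → 50.7 kips.
Bolt shear governs: 45.1 kips.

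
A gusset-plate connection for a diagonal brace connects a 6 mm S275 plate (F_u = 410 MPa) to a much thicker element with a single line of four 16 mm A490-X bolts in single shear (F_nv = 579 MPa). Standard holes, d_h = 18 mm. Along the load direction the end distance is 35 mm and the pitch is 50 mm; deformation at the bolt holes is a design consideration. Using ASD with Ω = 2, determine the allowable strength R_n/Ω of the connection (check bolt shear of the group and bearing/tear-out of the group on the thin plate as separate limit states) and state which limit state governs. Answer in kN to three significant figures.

180 kN (bearing governs)

Bolt shear: A_b = π·16²/4 = 201.1 mm²; R_n = 579 × 201.1 × 4 × 1 / 1000 = 465.7 kN → 465.7 / 2 = 233 kN.
Bearing (1.2 l_c t F_u ≤ 2.4 d t F_u): upper limit = 2.4·16·6·410 / 1000 = 94.46 kN.
  Edge l_c = 35 − 18/2 = 26 → r_n = 76.75 kN; interior l_c = 50 − 18 = 32 → r_n = 94.46 kN.
  R_n,bearing = 1·76.75 + 3·94.46 = 360.1 kN → 360.1 / 2 = 180 kN.
Bearing governs: 180 kN.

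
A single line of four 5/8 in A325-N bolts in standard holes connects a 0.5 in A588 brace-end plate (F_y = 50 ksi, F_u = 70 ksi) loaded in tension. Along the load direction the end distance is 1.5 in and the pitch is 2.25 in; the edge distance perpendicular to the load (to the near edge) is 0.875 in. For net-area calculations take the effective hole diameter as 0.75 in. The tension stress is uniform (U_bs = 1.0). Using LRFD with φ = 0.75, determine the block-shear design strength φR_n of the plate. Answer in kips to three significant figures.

102 kips

Shear plane L_v = 1.5 + 3·2.25 = 8.25 in; A_gv = 8.25 × 0.5 = 4.125 in².
A_nv = (8.25 − 3.5·0.75) × 0.5 = 2.812 in².
A_nt = (0.875 − 0.5·0.75) × 0.5 = 0.25 in².
0.6 F_u A_nv = 118.1 kips; 0.6 F_y A_gv = 123.8 kips → shear rupture governs the shear term.
R_n = 118.1 + 1.0 × 70 × 0.25 = 135.6 kips.
Design strength φR_n = 0.75 × 135.6 = 102 kips.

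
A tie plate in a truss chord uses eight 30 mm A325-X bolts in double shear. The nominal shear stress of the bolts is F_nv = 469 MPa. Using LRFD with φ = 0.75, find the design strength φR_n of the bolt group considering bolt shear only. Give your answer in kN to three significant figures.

3980 kN

A_b = π × 30² / 4 = 706.9 mm².
R_n = F_nv · A_b · n · n_s = 469 × 706.9 × 8 × 2 / 1000 = 5304 kN.
Design strength φR_n = 0.75 × 5304 = 3980 kN.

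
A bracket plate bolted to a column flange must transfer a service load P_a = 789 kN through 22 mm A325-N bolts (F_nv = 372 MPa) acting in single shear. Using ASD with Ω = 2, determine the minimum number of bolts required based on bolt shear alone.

A_b = π·22²/4 = 380.1 mm².
Per-bolt allowable strength R_n/Ω = 372 × 380.1 × 1 / 1000 / 2 = 70.7 kN.
n ≥ 789 / 70.7 = 11.16 → use 12 bolts.

12 bolts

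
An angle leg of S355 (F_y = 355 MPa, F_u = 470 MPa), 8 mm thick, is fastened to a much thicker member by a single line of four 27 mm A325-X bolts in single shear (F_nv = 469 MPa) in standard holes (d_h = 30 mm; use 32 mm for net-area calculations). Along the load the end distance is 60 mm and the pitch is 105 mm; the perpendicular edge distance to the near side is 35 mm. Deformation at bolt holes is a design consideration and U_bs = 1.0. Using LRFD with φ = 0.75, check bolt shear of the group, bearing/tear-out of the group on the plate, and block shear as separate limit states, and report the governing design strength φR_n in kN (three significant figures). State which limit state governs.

Bolt shear: A_b = π·27²/4 = 572.6 mm²; R_n = 469 × 572.6 × 4 × 1 / 1000 = 1074 kN → 0.75 × 1074 = 806 kN.
Bearing: edge l_c = 45, r_n = 203 kN; interior l_c = 75, r_n = 243.6 kN; R_n = 203 + 3·243.6 = 934 kN → 700 kN.
Block shear: A_gv = 3000, A_nv = 2104, A_nt = 152 mm²; R_n = min(0.6F_uA_nv, 0.6F_yA_gv) + U_bs·F_u·A_nt = 664.8 kN → 499 kN.
Block shear governs: 499 kN.

499 kN (block shear governs)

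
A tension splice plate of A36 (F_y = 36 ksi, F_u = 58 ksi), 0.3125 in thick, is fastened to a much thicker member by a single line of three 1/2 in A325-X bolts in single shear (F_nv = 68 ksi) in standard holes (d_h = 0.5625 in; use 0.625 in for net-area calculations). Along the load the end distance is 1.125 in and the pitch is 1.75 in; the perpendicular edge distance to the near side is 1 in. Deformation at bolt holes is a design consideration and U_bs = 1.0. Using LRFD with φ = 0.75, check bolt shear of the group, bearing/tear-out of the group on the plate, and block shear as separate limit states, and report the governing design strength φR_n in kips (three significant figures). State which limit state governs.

30 kips (bolt shear governs)

Bolt shear: A_b = π·0.5²/4 = 0.1963 in²; R_n = 68 × 0.1963 × 3 × 1 = 40.06 kips → 0.75 × 40.06 = 30 kips.
Bearing: edge l_c = 0.8438, r_n = 18.35 kips; interior l_c = 1.188, r_n = 21.75 kips; R_n = 18.35 + 2·21.75 = 61.85 kips → 46.4 kips.
Block shear: A_gv = 1.445, A_nv = 0.957, A_nt = 0.2148 in²; R_n = min(0.6F_uA_nv, 0.6F_yA_gv) + U_bs·F_u·A_nt = 43.68 kips → 32.8 kips.
Bolt shear governs: 30 kips.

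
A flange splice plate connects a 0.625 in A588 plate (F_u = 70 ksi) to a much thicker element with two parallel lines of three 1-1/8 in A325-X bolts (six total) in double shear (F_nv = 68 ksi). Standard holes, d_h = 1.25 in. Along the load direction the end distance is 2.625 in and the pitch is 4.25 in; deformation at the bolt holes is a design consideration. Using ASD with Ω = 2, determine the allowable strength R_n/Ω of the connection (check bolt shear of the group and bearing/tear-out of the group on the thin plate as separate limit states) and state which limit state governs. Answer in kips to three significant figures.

Bolt shear: A_b = π·1.125²/4 = 0.994 in²; R_n = 68 × 0.994 × 6 × 2 = 811.1 kips → 811.1 / 2 = 406 kips.
Bearing (1.2 l_c t F_u ≤ 2.4 d t F_u): upper limit = 2.4·1.125·0.625·70 = 118.1 kips.
  Edge l_c = 2.625 − 1.25/2 = 2 → r_n = 105 kips; interior l_c = 4.25 − 1.25 = 3 → r_n = 118.1 kips.
  R_n,bearing = 2·105 + 4·118.1 = 682.5 kips → 682.5 / 2 = 341 kips.
Bearing governs: 341 kips.

341 kips (bearing governs)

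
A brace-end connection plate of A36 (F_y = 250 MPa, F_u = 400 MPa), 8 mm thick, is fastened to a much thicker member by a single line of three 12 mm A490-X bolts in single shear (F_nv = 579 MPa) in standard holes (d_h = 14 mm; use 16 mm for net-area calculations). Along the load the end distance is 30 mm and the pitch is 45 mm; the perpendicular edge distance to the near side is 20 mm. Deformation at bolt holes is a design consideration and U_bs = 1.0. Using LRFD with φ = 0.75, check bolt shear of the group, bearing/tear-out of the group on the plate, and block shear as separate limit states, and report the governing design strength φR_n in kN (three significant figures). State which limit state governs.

Bolt shear: A_b = π·12²/4 = 113.1 mm²; R_n = 579 × 113.1 × 3 × 1 / 1000 = 196.5 kN → 0.75 × 196.5 = 147 kN.
Bearing: edge l_c = 23, r_n = 88.32 kN; interior l_c = 31, r_n = 92.16 kN; R_n = 88.32 + 2·92.16 = 272.6 kN → 204 kN.
Block shear: A_gv = 960, A_nv = 640, A_nt = 96 mm²; R_n = min(0.6F_uA_nv, 0.6F_yA_gv) + U_bs·F_u·A_nt = 182.4 kN → 137 kN.
Block shear governs: 137 kN.

137 kN (block shear governs)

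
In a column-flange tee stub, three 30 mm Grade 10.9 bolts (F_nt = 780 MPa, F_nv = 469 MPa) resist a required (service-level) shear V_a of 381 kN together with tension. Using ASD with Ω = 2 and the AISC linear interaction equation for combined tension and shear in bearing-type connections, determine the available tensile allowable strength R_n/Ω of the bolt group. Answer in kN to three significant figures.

A_b = π·30²/4 = 706.9 mm²; f_rv = 381 × 1000 / (3 × 706.9) = 179.7 MPa.
F'_nt = 1.3 F_nt − (Ω F_nt / F_nv) f_rv = 1.3·780 − (2·780/469)·179.7 = 416.4 MPa, capped at F_nt → F'_nt = 416.4 MPa.
R_n = F'_nt · A_b · n = 416.4 × 706.9 × 3 / 1000 = 883 kN.
Allowable strength R_n/Ω = 883 / 2 = 441 kN.

441 kN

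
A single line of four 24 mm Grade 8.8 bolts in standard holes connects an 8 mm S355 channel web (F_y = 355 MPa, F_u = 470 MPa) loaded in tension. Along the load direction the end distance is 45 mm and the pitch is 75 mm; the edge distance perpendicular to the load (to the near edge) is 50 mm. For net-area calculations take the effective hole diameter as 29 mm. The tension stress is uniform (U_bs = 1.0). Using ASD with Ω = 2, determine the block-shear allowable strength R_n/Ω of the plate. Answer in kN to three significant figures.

Shear plane L_v = 45 + 3·75 = 270 mm; A_gv = 270 × 8 = 2160 mm².
A_nv = (270 − 3.5·29) × 8 = 1348 mm².
A_nt = (50 − 0.5·29) × 8 = 284 mm².
0.6 F_u A_nv = 380.1 kN; 0.6 F_y A_gv = 460.1 kN → shear rupture governs the shear term.
R_n = 380.1 + 1.0 × 470 × 284 / 1000 = 513.6 kN.
Allowable strength R_n/Ω = 513.6 / 2 = 257 kN.

257 kN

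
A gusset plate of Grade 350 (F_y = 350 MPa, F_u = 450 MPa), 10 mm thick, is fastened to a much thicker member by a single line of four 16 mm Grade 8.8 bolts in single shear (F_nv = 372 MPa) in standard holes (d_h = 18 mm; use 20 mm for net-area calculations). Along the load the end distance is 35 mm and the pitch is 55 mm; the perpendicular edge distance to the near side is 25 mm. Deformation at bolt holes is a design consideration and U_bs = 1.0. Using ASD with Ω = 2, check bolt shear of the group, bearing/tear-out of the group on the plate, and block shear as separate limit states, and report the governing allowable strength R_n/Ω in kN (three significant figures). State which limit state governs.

150 kN (bolt shear governs)

Bolt shear: A_b = π·16²/4 = 201.1 mm²; R_n = 372 × 201.1 × 4 × 1 / 1000 = 299.2 kN → 299.2 / 2 = 150 kN.
Bearing: edge l_c = 26, r_n = 140.4 kN; interior l_c = 37, r_n = 172.8 kN; R_n = 140.4 + 3·172.8 = 658.8 kN → 329 kN.
Block shear: A_gv = 2000, A_nv = 1300, A_nt = 150 mm²; R_n = min(0.6F_uA_nv, 0.6F_yA_gv) + U_bs·F_u·A_nt = 418.5 kN → 209 kN.
Bolt shear governs: 150 kN.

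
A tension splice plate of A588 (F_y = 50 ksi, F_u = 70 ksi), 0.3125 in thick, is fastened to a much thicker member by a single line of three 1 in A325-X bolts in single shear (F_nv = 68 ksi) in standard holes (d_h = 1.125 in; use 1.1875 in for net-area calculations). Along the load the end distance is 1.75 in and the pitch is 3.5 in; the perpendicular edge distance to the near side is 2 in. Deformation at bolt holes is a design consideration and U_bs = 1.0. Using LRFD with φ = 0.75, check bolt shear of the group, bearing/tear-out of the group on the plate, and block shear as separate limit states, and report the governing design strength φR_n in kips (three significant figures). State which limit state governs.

80 kips (block shear governs)

Bolt shear: A_b = π·1²/4 = 0.7854 in²; R_n = 68 × 0.7854 × 3 × 1 = 160.2 kips → 0.75 × 160.2 = 120 kips.
Bearing: edge l_c = 1.188, r_n = 31.17 kips; interior l_c = 2.375, r_n = 52.5 kips; R_n = 31.17 + 2·52.5 = 136.2 kips → 102 kips.
Block shear: A_gv = 2.734, A_nv = 1.807, A_nt = 0.4395 in²; R_n = min(0.6F_uA_nv, 0.6F_yA_gv) + U_bs·F_u·A_nt = 106.6 kips → 80 kips.
Block shear governs: 80 kips.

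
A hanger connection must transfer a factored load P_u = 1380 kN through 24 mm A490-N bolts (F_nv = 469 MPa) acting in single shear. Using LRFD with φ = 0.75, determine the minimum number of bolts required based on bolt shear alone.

A_b = π·24²/4 = 452.4 mm².
Per-bolt design strength φR_n = 0.75 × 469 × 452.4 × 1 / 1000 = 159.1 kN.
n ≥ 1380 / 159.1 = 8.672 → use 9 bolts.

9 bolts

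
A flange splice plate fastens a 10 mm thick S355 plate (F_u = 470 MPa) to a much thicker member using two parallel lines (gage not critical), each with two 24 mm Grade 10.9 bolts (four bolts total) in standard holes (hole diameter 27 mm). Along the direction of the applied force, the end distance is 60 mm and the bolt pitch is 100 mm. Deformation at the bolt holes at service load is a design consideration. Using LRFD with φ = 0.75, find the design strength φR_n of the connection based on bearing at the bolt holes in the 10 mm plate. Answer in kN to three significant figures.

Per bolt r_n = 1.2 l_c t F_u ≤ 2.4 d t F_u; upper limit = 2.4 × 24 × 10 × 470 / 1000 = 270.7 kN.
Edge bolt: l_c = 60 − 27/2 = 46.5 mm → 1.2 × 46.5 × 10 × 470 / 1000 = 262.3 → r_n = 262.3 kN.
Interior bolts: l_c = 100 − 27 = 73 mm → 1.2 × 73 × 10 × 470 / 1000 = 411.7 → r_n = 270.7 kN.
R_n = 2 × 262.3 + 2 × 270.7 = 1066 kN.
Design strength φR_n = 0.75 × 1066 = 799 kN.

799 kN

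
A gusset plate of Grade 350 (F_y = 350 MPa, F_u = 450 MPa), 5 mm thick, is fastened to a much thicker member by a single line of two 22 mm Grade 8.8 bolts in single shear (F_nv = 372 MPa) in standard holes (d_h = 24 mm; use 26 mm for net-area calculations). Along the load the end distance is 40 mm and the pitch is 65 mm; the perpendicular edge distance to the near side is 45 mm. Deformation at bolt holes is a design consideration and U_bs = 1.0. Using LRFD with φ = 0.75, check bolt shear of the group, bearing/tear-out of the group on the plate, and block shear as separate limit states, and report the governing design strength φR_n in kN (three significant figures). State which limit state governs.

Bolt shear: A_b = π·22²/4 = 380.1 mm²; R_n = 372 × 380.1 × 2 × 1 / 1000 = 282.8 kN → 0.75 × 282.8 = 212 kN.
Bearing: edge l_c = 28, r_n = 75.6 kN; interior l_c = 41, r_n = 110.7 kN; R_n = 75.6 + 1·110.7 = 186.3 kN → 140 kN.
Block shear: A_gv = 525, A_nv = 330, A_nt = 160 mm²; R_n = min(0.6F_uA_nv, 0.6F_yA_gv) + U_bs·F_u·A_nt = 161.1 kN → 121 kN.
Block shear governs: 121 kN.

121 kN (block shear governs)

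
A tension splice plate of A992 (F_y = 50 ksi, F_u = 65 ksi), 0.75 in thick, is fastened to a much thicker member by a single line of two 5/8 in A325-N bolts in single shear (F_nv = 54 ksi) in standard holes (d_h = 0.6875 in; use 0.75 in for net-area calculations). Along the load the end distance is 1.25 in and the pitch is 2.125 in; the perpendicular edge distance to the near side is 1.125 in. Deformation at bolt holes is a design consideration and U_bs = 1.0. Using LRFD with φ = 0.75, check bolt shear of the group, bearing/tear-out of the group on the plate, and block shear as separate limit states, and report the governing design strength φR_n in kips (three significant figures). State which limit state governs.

24.9 kips (bolt shear governs)

Bolt shear: A_b = π·0.625²/4 = 0.3068 in²; R_n = 54 × 0.3068 × 2 × 1 = 33.13 kips → 0.75 × 33.13 = 24.9 kips.
Bearing: edge l_c = 0.9062, r_n = 53.02 kips; interior l_c = 1.438, r_n = 73.12 kips; R_n = 53.02 + 1·73.12 = 126.1 kips → 94.6 kips.
Block shear: A_gv = 2.531, A_nv = 1.688, A_nt = 0.5625 in²; R_n = min(0.6F_uA_nv, 0.6F_yA_gv) + U_bs·F_u·A_nt = 102.4 kips → 76.8 kips.
Bolt shear governs: 24.9 kips.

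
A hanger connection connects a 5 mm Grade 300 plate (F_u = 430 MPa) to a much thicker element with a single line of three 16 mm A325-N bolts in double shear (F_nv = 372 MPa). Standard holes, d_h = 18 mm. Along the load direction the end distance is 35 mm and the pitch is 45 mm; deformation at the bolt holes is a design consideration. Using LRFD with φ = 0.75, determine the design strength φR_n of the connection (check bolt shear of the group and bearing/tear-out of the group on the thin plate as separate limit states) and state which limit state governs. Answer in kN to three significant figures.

155 kN (bearing governs)

Bolt shear: A_b = π·16²/4 = 201.1 mm²; R_n = 372 × 201.1 × 3 × 2 / 1000 = 448.8 kN → 0.75 × 448.8 = 337 kN.
Bearing (1.2 l_c t F_u ≤ 2.4 d t F_u): upper limit = 2.4·16·5·430 / 1000 = 82.56 kN.
  Edge l_c = 35 − 18/2 = 26 → r_n = 67.08 kN; interior l_c = 45 − 18 = 27 → r_n = 69.66 kN.
  R_n,bearing = 1·67.08 + 2·69.66 = 206.4 kN → 0.75 × 206.4 = 155 kN.
Bearing governs: 155 kN.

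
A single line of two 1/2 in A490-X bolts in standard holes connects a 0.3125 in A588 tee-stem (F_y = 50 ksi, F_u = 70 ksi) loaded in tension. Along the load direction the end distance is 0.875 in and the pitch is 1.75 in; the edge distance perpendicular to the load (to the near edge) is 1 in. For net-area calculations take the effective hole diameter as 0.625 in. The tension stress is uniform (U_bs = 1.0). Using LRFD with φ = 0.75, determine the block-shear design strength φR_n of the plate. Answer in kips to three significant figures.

27.9 kips

Shear plane L_v = 0.875 + 1·1.75 = 2.625 in; A_gv = 2.625 × 0.3125 = 0.8203 in².
A_nv = (2.625 − 1.5·0.625) × 0.3125 = 0.5273 in².
A_nt = (1 − 0.5·0.625) × 0.3125 = 0.2148 in².
0.6 F_u A_nv = 22.15 kips; 0.6 F_y A_gv = 24.61 kips → shear rupture governs the shear term.
R_n = 22.15 + 1.0 × 70 × 0.2148 = 37.19 kips.
Design strength φR_n = 0.75 × 37.19 = 27.9 kips.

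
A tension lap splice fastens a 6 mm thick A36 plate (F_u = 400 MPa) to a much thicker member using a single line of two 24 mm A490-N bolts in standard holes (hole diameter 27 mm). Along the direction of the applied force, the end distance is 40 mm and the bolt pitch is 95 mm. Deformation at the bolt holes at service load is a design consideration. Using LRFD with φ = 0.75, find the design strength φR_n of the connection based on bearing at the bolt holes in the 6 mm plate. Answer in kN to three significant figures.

161 kN

Per bolt r_n = 1.2 l_c t F_u ≤ 2.4 d t F_u; upper limit = 2.4 × 24 × 6 × 400 / 1000 = 138.2 kN.
Edge bolt: l_c = 40 − 27/2 = 26.5 mm → 1.2 × 26.5 × 6 × 400 / 1000 = 76.32 → r_n = 76.32 kN.
Interior bolts: l_c = 95 − 27 = 68 mm → 1.2 × 68 × 6 × 400 / 1000 = 195.8 → r_n = 138.2 kN.
R_n = 1 × 76.32 + 1 × 138.2 = 214.6 kN.
Design strength φR_n = 0.75 × 214.6 = 161 kN.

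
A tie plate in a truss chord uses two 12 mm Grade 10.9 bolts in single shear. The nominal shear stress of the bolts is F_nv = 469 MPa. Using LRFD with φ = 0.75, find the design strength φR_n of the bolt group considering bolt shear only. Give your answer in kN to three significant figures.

79.6 kN

A_b = π × 12² / 4 = 113.1 mm².
R_n = F_nv · A_b · n · n_s = 469 × 113.1 × 2 × 1 / 1000 = 106.1 kN.
Design strength φR_n = 0.75 × 106.1 = 79.6 kN.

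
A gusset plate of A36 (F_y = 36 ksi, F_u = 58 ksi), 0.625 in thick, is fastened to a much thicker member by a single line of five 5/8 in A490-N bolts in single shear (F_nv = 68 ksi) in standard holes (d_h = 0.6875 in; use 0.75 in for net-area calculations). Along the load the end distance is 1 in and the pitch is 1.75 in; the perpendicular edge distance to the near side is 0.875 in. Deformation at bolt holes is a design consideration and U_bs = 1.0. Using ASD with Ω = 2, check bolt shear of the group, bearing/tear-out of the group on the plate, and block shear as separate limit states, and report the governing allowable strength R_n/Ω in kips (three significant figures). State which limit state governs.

Bolt shear: A_b = π·0.625²/4 = 0.3068 in²; R_n = 68 × 0.3068 × 5 × 1 = 104.3 kips → 104.3 / 2 = 52.2 kips.
Bearing: edge l_c = 0.6562, r_n = 28.55 kips; interior l_c = 1.062, r_n = 46.22 kips; R_n = 28.55 + 4·46.22 = 213.4 kips → 107 kips.
Block shear: A_gv = 5, A_nv = 2.891, A_nt = 0.3125 in²; R_n = min(0.6F_uA_nv, 0.6F_yA_gv) + U_bs·F_u·A_nt = 118.7 kips → 59.4 kips.
Bolt shear governs: 52.2 kips.

52.2 kips (bolt shear governs)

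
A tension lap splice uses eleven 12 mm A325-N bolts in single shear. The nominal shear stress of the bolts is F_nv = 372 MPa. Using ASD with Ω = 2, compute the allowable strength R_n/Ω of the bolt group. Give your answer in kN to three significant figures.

231 kN

A_b = π × 12² / 4 = 113.1 mm².
R_n = F_nv · A_b · n · n_s = 372 × 113.1 × 11 × 1 / 1000 = 462.8 kN.
Allowable strength R_n/Ω = 462.8 / 2 = 231 kN.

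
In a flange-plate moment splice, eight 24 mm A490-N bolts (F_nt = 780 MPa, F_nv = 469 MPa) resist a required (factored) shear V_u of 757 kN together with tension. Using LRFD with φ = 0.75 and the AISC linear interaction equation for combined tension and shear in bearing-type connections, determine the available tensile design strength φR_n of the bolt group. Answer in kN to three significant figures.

1490 kN

A_b = π·24²/4 = 452.4 mm²; f_rv = 757 × 1000 / (8 × 452.4) = 209.2 MPa.
F'_nt = 1.3 F_nt − (F_nt / φF_nv) f_rv = 1.3·780 − (780/(0.75·469))·209.2 = 550.2 MPa, capped at F_nt → F'_nt = 550.2 MPa.
R_n = F'_nt · A_b · n = 550.2 × 452.4 × 8 / 1000 = 1991 kN.
Design strength φR_n = 0.75 × 1991 = 1490 kN.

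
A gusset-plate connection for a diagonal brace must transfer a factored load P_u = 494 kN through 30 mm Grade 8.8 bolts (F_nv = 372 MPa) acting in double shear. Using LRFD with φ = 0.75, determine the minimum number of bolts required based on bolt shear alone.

2 bolts

A_b = π·30²/4 = 706.9 mm².
Per-bolt design strength φR_n = 0.75 × 372 × 706.9 × 2 / 1000 = 394.4 kN.
n ≥ 494 / 394.4 = 1.252 → use 2 bolts.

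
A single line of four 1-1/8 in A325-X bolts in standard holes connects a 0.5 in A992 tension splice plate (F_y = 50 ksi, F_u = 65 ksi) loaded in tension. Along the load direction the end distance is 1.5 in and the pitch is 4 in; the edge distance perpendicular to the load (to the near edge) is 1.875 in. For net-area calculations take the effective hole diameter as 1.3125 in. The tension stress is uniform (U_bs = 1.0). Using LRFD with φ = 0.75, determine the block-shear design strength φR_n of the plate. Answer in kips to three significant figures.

160 kips

Shear plane L_v = 1.5 + 3·4 = 13.5 in; A_gv = 13.5 × 0.5 = 6.75 in².
A_nv = (13.5 − 3.5·1.3125) × 0.5 = 4.453 in².
A_nt = (1.875 − 0.5·1.3125) × 0.5 = 0.6094 in².
0.6 F_u A_nv = 173.7 kips; 0.6 F_y A_gv = 202.5 kips → shear rupture governs the shear term.
R_n = 173.7 + 1.0 × 65 × 0.6094 = 213.3 kips.
Design strength φR_n = 0.75 × 213.3 = 160 kips.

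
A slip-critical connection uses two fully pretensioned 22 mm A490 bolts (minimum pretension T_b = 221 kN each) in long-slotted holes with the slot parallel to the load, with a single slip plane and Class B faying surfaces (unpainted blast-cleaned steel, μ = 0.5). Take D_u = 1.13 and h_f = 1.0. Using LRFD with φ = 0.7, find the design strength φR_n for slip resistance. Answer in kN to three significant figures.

175 kN

R_n = μ · D_u · h_f · T_b · n_s · n_b = 0.5 × 1.13 × 1.0 × 221 × 1 × 2 = 249.7 kN.
Design strength φR_n = 0.7 × 249.7 = 175 kN.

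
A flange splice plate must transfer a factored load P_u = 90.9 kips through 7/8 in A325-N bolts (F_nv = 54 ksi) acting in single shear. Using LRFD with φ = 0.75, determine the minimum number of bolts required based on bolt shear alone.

A_b = π·0.875²/4 = 0.6013 in².
Per-bolt design strength φR_n = 0.75 × 54 × 0.6013 × 1 = 24.35 kips.
n ≥ 90.9 / 24.35 = 3.733 → use 4 bolts.

4 bolts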